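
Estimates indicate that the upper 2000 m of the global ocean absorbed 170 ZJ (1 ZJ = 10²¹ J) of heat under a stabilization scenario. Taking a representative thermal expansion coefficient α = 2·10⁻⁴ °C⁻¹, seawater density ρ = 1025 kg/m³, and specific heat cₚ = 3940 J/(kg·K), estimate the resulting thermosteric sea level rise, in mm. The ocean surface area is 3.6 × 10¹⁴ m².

Δh = 23 mm

Per unit area: Q = 170×10²¹ / (3.6×10¹⁴) ≈ 4.722×10⁸ J/m²
Δh = αQ/(ρcₚ) = 2×10⁻⁴ × 4.722×10⁸ / (1025 × 3940) ≈ 0.023385 m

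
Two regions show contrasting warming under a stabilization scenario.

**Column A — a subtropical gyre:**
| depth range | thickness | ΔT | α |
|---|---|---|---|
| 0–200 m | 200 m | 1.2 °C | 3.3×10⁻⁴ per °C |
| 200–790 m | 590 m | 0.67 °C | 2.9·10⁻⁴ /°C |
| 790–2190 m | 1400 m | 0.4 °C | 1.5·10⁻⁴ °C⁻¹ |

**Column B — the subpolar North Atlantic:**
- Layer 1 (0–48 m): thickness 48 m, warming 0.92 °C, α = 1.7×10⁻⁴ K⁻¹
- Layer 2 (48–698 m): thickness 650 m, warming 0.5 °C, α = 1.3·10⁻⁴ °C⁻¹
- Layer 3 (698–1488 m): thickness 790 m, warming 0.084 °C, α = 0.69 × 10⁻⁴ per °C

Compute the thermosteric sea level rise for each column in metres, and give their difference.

A 0–200 m: 200 × 3.3×10⁻⁴ × 1.2 = 0.07920 m
A 200–790 m: 2.9×10⁻⁴ × 0.67 × 590 = 0.114637 m
A 1.5×10⁻⁴ × 0.4 × 1400 = 0.08400 m
A total: 0.277837 m
B 0–48 m: 48 × 1.7×10⁻⁴ × 0.92 = 0.0075072 m
B 48–698 m: 0.5 × 1.3×10⁻⁴ × 650 = 0.04225 m
B 0.69×10⁻⁴ × 790 × 0.084 = 0.00457884 m
B total: 0.05433604 m
Difference: 0.277837 − 0.05433604 = 0.22350096 m

A: 0.28 m; B: 0.054 m; difference 0.22 m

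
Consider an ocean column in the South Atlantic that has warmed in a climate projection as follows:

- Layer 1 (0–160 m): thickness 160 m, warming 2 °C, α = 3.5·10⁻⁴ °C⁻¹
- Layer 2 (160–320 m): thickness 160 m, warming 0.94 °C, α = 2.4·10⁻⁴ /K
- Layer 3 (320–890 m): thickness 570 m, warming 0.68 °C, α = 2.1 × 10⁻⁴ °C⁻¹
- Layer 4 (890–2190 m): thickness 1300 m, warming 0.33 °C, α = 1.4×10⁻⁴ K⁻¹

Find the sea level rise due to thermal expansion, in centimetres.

Δh ≈ 29.0 cm

0–160 m: 2 × 160 × 3.5×10⁻⁴ = 0.11200 m
160 × 2.4×10⁻⁴ × 0.94 = 0.036096 m
2.1×10⁻⁴ × 0.68 × 570 = 0.081396 m
0.33 × 1300 × 1.4×10⁻⁴ = 0.06006 m
Δh = 0.11200 + 0.036096 + 0.081396 + 0.06006 = 0.289552 m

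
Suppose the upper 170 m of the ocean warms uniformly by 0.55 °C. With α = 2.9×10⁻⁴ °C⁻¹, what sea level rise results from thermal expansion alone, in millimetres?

Δh = αΔT·H = 2.9×10⁻⁴ × 0.55 × 170 = 0.027115 m

about 27.1 mm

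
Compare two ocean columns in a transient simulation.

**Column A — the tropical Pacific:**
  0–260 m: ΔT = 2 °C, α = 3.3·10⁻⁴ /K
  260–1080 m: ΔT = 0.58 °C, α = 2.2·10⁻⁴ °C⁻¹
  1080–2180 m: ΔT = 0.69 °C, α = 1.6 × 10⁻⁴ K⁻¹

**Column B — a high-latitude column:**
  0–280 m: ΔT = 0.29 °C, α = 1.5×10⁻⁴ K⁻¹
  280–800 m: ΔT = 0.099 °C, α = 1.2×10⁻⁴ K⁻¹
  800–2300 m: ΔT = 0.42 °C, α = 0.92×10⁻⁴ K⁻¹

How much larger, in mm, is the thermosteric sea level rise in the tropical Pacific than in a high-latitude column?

Δh_A − Δh_B ≈ 320 mm

A Layer 1: 260 × 2 × 3.3×10⁻⁴ = 0.17160 m
A Layer 2: 820 × 0.58 × 2.2×10⁻⁴ = 0.104632 m
A 1100 × 1.6×10⁻⁴ × 0.69 = 0.12144 m
A total: 0.397672 m
B 0.29 × 1.5×10⁻⁴ × 280 = 0.01218 m
B 280–800 m: 520 × 0.099 × 1.2×10⁻⁴ = 0.0061776 m
B 0.92×10⁻⁴ × 0.42 × 1500 = 0.05796 m
B total: 0.0763176 m
Difference: 0.397672 − 0.0763176 = 0.3213544 m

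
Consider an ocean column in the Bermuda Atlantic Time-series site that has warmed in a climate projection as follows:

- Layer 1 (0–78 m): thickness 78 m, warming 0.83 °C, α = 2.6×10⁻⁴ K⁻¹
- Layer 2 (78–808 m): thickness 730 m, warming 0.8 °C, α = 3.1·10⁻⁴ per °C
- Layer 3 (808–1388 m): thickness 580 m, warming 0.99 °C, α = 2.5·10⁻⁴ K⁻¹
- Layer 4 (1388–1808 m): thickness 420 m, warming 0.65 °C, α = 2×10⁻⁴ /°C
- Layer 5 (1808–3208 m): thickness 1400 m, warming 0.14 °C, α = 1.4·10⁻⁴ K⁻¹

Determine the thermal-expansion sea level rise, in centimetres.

78 × 2.6×10⁻⁴ × 0.83 = 0.0168324 m
78–808 m: 3.1×10⁻⁴ × 730 × 0.8 = 0.18104 m
808–1388 m: 580 × 2.5×10⁻⁴ × 0.99 = 0.14355 m
1388–1808 m: 0.65 × 2×10⁻⁴ × 420 = 0.05460 m
1808–3208 m: 1.4×10⁻⁴ × 1400 × 0.14 = 0.02744 m
Δh = 0.0168324 + 0.18104 + 0.14355 + 0.05460 + 0.02744 = 0.4234624 m ≈ 42.3 cm

about 42.3 cm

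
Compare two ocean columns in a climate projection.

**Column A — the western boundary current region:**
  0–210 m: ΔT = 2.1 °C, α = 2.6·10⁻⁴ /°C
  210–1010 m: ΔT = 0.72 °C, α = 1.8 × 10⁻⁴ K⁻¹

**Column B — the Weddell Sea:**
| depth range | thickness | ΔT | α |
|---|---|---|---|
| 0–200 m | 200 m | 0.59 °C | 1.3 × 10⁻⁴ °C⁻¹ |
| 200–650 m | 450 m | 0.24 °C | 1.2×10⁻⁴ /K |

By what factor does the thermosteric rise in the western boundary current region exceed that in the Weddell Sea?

a factor of 7.7

A 0–210 m: 2.6×10⁻⁴ × 210 × 2.1 = 0.11466 m
A 0.72 × 1.8×10⁻⁴ × 800 = 0.10368 m
A total: 0.21834 m
B 0.59 × 200 × 1.3×10⁻⁴ = 0.01534 m
B 450 × 1.2×10⁻⁴ × 0.24 = 0.01296 m
B total: 0.02830 m
Ratio: 0.21834 / 0.02830 ≈ 7.715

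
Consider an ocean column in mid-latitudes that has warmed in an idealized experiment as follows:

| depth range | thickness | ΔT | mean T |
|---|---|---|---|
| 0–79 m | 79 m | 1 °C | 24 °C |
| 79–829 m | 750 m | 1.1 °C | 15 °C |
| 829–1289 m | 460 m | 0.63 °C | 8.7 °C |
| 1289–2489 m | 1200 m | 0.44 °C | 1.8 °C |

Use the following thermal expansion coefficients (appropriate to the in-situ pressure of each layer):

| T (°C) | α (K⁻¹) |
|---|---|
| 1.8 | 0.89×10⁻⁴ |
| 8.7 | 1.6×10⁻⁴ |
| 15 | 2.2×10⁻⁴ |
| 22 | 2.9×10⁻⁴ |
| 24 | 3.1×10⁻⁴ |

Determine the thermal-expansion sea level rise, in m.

Δh ≈ 0.30 m

Layer 1 at 24 °C → α = 3.1×10⁻⁴ K⁻¹
Layer 2 at 15 °C → α = 2.2×10⁻⁴ K⁻¹
Layer 3 at 8.7 °C → α = 1.6×10⁻⁴ K⁻¹
Layer 4 at 1.8 °C → α = 0.89×10⁻⁴ K⁻¹
1 × 3.1×10⁻⁴ × 79 = 0.02449 m
750 × 2.2×10⁻⁴ × 1.1 = 0.18150 m
829–1289 m: 0.63 × 1.6×10⁻⁴ × 460 = 0.046368 m
1200 × 0.44 × 0.89×10⁻⁴ = 0.046992 m
Δh = 0.02449 + 0.18150 + 0.046368 + 0.046992 = 0.29935 m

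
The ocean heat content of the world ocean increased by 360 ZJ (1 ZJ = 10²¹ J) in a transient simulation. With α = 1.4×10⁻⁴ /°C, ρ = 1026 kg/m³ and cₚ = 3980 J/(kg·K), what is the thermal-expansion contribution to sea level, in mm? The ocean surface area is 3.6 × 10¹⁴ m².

34.3 mm of thermosteric rise

Per unit area: Q = 360×10²¹ / (3.6×10¹⁴) = 1×10⁹ J/m²
Δh = αQ/(ρcₚ) = 1.4×10⁻⁴ × 1×10⁹ / (1026 × 3980) ≈ 0.034284 m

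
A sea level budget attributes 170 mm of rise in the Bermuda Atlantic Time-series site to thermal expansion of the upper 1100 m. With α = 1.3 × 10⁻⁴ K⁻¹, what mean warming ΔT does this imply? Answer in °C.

about 1.2 °C

ΔT = Δh/(αH) = 0.17 / (1.3×10⁻⁴ × 1100) ≈ 1.189 °C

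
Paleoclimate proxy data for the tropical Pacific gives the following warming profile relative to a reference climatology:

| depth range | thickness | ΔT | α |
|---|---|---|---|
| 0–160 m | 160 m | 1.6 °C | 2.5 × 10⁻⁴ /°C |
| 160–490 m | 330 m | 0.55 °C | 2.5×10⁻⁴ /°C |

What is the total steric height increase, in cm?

2.5×10⁻⁴ × 160 × 1.6 = 0.06400 m
Layer 2: 0.55 × 2.5×10⁻⁴ × 330 = 0.045375 m
Δh = 0.06400 + 0.045375 = 0.109375 m

10.9 cm of thermosteric rise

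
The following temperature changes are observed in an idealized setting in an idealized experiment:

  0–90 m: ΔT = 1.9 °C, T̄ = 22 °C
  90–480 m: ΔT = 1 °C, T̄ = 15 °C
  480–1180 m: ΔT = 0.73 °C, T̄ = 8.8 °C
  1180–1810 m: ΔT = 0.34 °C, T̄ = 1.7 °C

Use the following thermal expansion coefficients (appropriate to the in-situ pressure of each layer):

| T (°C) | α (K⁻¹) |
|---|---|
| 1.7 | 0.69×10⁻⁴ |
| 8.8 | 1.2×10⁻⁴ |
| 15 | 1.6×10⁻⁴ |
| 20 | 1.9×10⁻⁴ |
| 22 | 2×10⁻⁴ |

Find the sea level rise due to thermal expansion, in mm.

Layer 1 at 22 °C → α = 2×10⁻⁴ K⁻¹
Layer 2 at 15 °C → α = 1.6×10⁻⁴ K⁻¹
Layer 3 at 8.8 °C → α = 1.2×10⁻⁴ K⁻¹
Layer 4 at 1.7 °C → α = 0.69×10⁻⁴ K⁻¹
1.9 × 2×10⁻⁴ × 90 = 0.03420 m
90–480 m: 390 × 1.6×10⁻⁴ × 1 = 0.06240 m
Layer 3: 1.2×10⁻⁴ × 0.73 × 700 = 0.06132 m
630 × 0.34 × 0.69×10⁻⁴ = 0.0147798 m
Δh = 0.03420 + 0.06240 + 0.06132 + 0.0147798 = 0.1726998 m ≈ 173 mm

173 mm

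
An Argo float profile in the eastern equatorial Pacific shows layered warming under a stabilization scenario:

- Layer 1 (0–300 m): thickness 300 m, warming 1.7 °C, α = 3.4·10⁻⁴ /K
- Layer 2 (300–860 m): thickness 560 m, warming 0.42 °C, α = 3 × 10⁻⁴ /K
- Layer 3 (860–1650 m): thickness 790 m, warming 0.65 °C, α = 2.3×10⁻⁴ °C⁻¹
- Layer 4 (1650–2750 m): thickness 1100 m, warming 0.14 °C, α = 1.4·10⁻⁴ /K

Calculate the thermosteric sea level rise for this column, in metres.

0–300 m: 300 × 1.7 × 3.4×10⁻⁴ = 0.17340 m
560 × 0.42 × 3×10⁻⁴ = 0.07056 m
Layer 3: 0.65 × 2.3×10⁻⁴ × 790 = 0.118105 m
Layer 4: 1100 × 0.14 × 1.4×10⁻⁴ = 0.02156 m
Δh = 0.17340 + 0.07056 + 0.118105 + 0.02156 = 0.383625 m

0.384 m of thermosteric rise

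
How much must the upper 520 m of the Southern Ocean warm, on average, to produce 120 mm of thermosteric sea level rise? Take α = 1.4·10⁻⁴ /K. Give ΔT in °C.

ΔT ≈ 1.65 °C

ΔT = Δh/(αH) = 0.12 / (1.4×10⁻⁴ × 520) ≈ 1.648 °C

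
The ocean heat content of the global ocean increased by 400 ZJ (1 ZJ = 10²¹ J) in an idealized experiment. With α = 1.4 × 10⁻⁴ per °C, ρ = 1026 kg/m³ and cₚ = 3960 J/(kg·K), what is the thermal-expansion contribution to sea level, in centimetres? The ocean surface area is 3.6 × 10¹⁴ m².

Per unit area: Q = 400×10²¹ / (3.6×10¹⁴) ≈ 1.111×10⁹ J/m²
Δh = αQ/(ρcₚ) = 1.4×10⁻⁴ × 1.111×10⁹ / (1026 × 3960) ≈ 0.038282 m

3.83 cm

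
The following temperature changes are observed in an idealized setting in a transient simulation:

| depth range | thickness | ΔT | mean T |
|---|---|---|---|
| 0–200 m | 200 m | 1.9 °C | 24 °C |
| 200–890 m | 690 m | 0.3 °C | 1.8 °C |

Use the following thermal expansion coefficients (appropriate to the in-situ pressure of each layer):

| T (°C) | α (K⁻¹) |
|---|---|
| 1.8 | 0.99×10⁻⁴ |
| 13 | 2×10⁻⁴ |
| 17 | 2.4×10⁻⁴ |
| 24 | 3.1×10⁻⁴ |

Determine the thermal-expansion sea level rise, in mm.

about 140 mm

Layer 1 at 24 °C → α = 3.1×10⁻⁴ K⁻¹
Layer 2 at 1.8 °C → α = 0.99×10⁻⁴ K⁻¹
3.1×10⁻⁴ × 1.9 × 200 = 0.11780 m
200–890 m: 0.99×10⁻⁴ × 690 × 0.3 = 0.020493 m
Δh = 0.11780 + 0.020493 = 0.138293 m ≈ 140 mm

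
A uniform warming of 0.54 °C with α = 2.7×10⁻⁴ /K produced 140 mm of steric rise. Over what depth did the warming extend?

H = Δh/(αΔT) = 0.14 / (2.7×10⁻⁴ × 0.54) ≈ 960.2 m

H ≈ 960 m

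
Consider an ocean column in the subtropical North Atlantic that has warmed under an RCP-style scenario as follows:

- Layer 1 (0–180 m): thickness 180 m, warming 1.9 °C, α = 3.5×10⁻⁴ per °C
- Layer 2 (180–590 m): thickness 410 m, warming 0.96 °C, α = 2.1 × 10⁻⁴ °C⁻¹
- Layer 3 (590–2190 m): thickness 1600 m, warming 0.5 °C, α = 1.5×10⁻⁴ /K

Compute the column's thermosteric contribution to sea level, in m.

0.322 m

180 × 1.9 × 3.5×10⁻⁴ = 0.11970 m
180–590 m: 0.96 × 410 × 2.1×10⁻⁴ = 0.082656 m
590–2190 m: 0.5 × 1600 × 1.5×10⁻⁴ = 0.12000 m
Δh = 0.11970 + 0.082656 + 0.12000 = 0.322356 m ≈ 0.322 m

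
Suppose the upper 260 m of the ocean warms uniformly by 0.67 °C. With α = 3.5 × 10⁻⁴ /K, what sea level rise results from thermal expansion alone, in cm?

Δh = αΔT·H = 3.5×10⁻⁴ × 0.67 × 260 = 0.06097 m

6.1 cm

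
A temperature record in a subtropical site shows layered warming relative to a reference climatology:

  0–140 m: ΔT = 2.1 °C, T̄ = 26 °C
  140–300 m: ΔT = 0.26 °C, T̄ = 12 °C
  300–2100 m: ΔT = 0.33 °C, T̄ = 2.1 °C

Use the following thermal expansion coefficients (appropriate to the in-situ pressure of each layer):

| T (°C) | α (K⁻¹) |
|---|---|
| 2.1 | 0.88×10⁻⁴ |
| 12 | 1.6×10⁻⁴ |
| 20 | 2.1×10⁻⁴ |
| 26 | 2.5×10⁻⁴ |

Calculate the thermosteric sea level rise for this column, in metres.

Layer 1 at 26 °C → α = 2.5×10⁻⁴ K⁻¹
Layer 2 at 12 °C → α = 1.6×10⁻⁴ K⁻¹
Layer 3 at 2.1 °C → α = 0.88×10⁻⁴ K⁻¹
0–140 m: 2.1 × 140 × 2.5×10⁻⁴ = 0.07350 m
Layer 2: 1.6×10⁻⁴ × 160 × 0.26 = 0.006656 m
300–2100 m: 1800 × 0.88×10⁻⁴ × 0.33 = 0.052272 m
Δh = 0.07350 + 0.006656 + 0.052272 = 0.132428 m

0.13 m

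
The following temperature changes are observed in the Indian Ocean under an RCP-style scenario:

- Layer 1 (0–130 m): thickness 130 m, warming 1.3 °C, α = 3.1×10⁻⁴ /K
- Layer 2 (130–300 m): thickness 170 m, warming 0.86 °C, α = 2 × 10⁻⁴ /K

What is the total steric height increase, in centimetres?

8.16 cm of thermosteric rise

1.3 × 3.1×10⁻⁴ × 130 = 0.05239 m
0.86 × 2×10⁻⁴ × 170 = 0.02924 m
Δh = 0.05239 + 0.02924 = 0.08163 m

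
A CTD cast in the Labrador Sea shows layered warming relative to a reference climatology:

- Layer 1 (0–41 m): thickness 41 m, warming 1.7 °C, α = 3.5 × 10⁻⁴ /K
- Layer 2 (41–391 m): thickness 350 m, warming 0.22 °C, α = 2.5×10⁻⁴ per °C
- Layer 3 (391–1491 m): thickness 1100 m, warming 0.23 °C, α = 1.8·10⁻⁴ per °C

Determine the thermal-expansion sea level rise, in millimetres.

Layer 1: 41 × 1.7 × 3.5×10⁻⁴ = 0.024395 m
2.5×10⁻⁴ × 350 × 0.22 = 0.01925 m
391–1491 m: 0.23 × 1100 × 1.8×10⁻⁴ = 0.04554 m
Δh = 0.024395 + 0.01925 + 0.04554 = 0.089185 m ≈ 89.2 mm

about 89.2 mm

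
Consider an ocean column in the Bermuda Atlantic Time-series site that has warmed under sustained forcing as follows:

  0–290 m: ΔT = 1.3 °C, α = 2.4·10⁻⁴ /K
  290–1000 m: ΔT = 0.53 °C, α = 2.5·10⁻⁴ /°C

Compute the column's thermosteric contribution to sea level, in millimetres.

Layer 1: 290 × 1.3 × 2.4×10⁻⁴ = 0.09048 m
Layer 2: 710 × 0.53 × 2.5×10⁻⁴ = 0.094075 m
Δh = 0.09048 + 0.094075 = 0.184555 m

180 mm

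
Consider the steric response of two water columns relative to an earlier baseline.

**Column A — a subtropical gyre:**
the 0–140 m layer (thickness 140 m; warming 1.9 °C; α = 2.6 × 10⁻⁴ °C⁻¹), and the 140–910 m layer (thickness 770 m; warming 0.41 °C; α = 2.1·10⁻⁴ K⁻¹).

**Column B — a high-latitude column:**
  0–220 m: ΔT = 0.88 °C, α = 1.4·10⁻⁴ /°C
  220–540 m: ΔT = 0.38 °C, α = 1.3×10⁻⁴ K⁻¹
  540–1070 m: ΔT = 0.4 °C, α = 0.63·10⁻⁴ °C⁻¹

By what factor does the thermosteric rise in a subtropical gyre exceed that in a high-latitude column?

A 1.9 × 140 × 2.6×10⁻⁴ = 0.06916 m
A 2.1×10⁻⁴ × 770 × 0.41 = 0.066297 m
A total: 0.135457 m
B 1.4×10⁻⁴ × 0.88 × 220 = 0.027104 m
B 220–540 m: 320 × 0.38 × 1.3×10⁻⁴ = 0.015808 m
B 530 × 0.4 × 0.63×10⁻⁴ = 0.013356 m
B total: 0.056268 m
Ratio: 0.135457 / 0.056268 ≈ 2.407

2.4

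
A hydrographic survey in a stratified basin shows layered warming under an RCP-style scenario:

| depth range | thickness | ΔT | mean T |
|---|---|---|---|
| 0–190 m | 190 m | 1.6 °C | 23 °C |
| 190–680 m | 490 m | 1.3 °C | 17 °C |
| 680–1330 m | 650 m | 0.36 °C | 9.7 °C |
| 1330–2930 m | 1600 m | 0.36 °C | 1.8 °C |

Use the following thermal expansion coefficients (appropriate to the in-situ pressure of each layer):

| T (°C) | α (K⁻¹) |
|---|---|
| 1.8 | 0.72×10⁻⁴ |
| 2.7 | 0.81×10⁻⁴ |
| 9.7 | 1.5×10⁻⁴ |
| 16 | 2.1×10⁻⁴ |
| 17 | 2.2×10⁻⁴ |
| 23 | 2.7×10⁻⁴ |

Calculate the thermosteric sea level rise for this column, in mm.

about 300 mm

Layer 1 at 23 °C → α = 2.7×10⁻⁴ K⁻¹
Layer 2 at 17 °C → α = 2.2×10⁻⁴ K⁻¹
Layer 3 at 9.7 °C → α = 1.5×10⁻⁴ K⁻¹
Layer 4 at 1.8 °C → α = 0.72×10⁻⁴ K⁻¹
Layer 1: 1.6 × 2.7×10⁻⁴ × 190 = 0.08208 m
Layer 2: 490 × 2.2×10⁻⁴ × 1.3 = 0.14014 m
1.5×10⁻⁴ × 650 × 0.36 = 0.03510 m
Layer 4: 0.72×10⁻⁴ × 0.36 × 1600 = 0.041472 m
Δh = 0.08208 + 0.14014 + 0.03510 + 0.041472 = 0.298792 m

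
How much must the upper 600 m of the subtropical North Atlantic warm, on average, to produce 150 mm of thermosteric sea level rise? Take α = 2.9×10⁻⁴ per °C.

0.862 °C

ΔT = Δh/(αH) = 0.15 / (2.9×10⁻⁴ × 600) ≈ 0.8621 °C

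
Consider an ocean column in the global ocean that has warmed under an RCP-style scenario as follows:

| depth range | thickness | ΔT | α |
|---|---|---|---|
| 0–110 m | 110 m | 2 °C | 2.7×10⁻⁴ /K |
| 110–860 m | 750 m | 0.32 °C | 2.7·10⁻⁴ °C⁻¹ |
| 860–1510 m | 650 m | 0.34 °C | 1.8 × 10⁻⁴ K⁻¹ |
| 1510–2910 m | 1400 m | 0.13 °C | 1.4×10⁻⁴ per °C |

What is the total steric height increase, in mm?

Δh ≈ 189 mm

2.7×10⁻⁴ × 2 × 110 = 0.05940 m
110–860 m: 2.7×10⁻⁴ × 750 × 0.32 = 0.06480 m
Layer 3: 650 × 1.8×10⁻⁴ × 0.34 = 0.03978 m
Layer 4: 1400 × 0.13 × 1.4×10⁻⁴ = 0.02548 m
Δh = 0.05940 + 0.06480 + 0.03978 + 0.02548 = 0.18946 m ≈ 189 mm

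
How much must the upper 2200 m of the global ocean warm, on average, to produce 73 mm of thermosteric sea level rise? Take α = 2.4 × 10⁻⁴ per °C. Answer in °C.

ΔT = Δh/(αH) = 0.073 / (2.4×10⁻⁴ × 2200) ≈ 0.1383 °C

about 0.14 °C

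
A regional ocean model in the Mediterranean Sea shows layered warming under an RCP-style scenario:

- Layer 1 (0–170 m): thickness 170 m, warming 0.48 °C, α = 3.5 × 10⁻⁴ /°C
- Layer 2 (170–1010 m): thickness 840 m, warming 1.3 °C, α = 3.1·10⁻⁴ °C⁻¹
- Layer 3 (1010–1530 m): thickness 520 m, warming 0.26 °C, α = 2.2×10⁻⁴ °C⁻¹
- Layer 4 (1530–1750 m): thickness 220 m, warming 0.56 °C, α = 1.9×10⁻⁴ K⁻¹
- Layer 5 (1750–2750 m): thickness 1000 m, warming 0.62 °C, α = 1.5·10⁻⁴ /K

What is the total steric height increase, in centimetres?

51.3 cm of thermosteric rise

0.48 × 170 × 3.5×10⁻⁴ = 0.02856 m
3.1×10⁻⁴ × 1.3 × 840 = 0.33852 m
1010–1530 m: 2.2×10⁻⁴ × 520 × 0.26 = 0.029744 m
Layer 4: 1.9×10⁻⁴ × 220 × 0.56 = 0.023408 m
1750–2750 m: 1.5×10⁻⁴ × 0.62 × 1000 = 0.09300 m
Δh = 0.02856 + 0.33852 + 0.029744 + 0.023408 + 0.09300 = 0.513232 m ≈ 51.3 cm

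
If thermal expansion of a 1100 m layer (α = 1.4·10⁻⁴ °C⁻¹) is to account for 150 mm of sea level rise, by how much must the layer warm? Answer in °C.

about 0.974 °C

ΔT = Δh/(αH) = 0.15 / (1.4×10⁻⁴ × 1100) ≈ 0.9740 °C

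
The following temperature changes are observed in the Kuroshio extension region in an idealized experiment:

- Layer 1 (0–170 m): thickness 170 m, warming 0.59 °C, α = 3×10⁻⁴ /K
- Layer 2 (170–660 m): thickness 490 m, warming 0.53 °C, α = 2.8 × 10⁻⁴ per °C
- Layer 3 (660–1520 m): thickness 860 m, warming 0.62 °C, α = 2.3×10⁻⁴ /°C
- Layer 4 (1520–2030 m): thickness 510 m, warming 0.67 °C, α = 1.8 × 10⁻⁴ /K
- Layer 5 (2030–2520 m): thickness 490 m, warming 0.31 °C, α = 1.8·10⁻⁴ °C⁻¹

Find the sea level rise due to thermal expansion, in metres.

0.31 m of thermosteric rise

0–170 m: 0.59 × 170 × 3×10⁻⁴ = 0.03009 m
Layer 2: 2.8×10⁻⁴ × 490 × 0.53 = 0.072716 m
660–1520 m: 860 × 2.3×10⁻⁴ × 0.62 = 0.122636 m
510 × 1.8×10⁻⁴ × 0.67 = 0.061506 m
2030–2520 m: 490 × 0.31 × 1.8×10⁻⁴ = 0.027342 m
Δh = 0.03009 + 0.072716 + 0.122636 + 0.061506 + 0.027342 = 0.31429 m ≈ 0.31 m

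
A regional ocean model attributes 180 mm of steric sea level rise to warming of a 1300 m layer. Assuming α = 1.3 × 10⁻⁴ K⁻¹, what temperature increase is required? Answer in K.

about 1.1 K

ΔT = Δh/(αH) = 0.18 / (1.3×10⁻⁴ × 1300) ≈ 1.065 K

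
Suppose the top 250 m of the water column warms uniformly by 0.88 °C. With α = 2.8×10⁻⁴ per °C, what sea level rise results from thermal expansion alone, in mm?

Δh = αΔT·H = 2.8×10⁻⁴ × 0.88 × 250 = 0.06160 m

61.6 mm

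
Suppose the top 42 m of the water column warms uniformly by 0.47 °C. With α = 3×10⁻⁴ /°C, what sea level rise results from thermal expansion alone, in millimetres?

Δh = αΔT·H = 3×10⁻⁴ × 0.47 × 42 = 0.005922 m

about 5.9 mm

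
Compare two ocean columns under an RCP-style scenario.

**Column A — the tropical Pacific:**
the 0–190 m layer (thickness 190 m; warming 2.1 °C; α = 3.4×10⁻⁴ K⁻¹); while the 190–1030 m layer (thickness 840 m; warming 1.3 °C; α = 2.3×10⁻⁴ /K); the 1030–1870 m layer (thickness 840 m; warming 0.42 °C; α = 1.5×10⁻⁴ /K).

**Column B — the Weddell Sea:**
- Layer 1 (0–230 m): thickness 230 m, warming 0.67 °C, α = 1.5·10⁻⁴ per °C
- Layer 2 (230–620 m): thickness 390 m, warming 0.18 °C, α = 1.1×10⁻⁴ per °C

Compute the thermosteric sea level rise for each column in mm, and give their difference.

A: 440 mm; B: 31 mm; difference 410 mm

A 3.4×10⁻⁴ × 190 × 2.1 = 0.13566 m
A Layer 2: 1.3 × 2.3×10⁻⁴ × 840 = 0.25116 m
A 1030–1870 m: 1.5×10⁻⁴ × 0.42 × 840 = 0.05292 m
A total: 0.43974 m
B 0–230 m: 230 × 0.67 × 1.5×10⁻⁴ = 0.023115 m
B 1.1×10⁻⁴ × 0.18 × 390 = 0.007722 m
B total: 0.030837 m
Difference: 0.43974 − 0.030837 = 0.408903 m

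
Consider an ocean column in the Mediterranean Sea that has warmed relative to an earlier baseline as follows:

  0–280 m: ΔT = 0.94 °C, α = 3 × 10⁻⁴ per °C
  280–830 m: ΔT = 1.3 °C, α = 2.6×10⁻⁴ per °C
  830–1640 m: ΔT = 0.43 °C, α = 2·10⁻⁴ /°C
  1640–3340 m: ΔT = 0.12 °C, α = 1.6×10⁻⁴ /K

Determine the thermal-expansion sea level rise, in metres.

0–280 m: 3×10⁻⁴ × 0.94 × 280 = 0.07896 m
Layer 2: 2.6×10⁻⁴ × 1.3 × 550 = 0.18590 m
2×10⁻⁴ × 810 × 0.43 = 0.06966 m
Layer 4: 1700 × 0.12 × 1.6×10⁻⁴ = 0.03264 m
Δh = 0.07896 + 0.18590 + 0.06966 + 0.03264 = 0.36716 m

about 0.37 m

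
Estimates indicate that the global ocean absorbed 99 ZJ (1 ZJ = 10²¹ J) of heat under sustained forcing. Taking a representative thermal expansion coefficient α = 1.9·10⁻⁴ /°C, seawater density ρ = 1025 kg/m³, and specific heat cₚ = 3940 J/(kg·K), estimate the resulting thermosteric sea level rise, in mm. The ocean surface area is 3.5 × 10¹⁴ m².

Per unit area: Q = 99×10²¹ / (3.5×10¹⁴) ≈ 2.829×10⁸ J/m²
Δh = αQ/(ρcₚ) = 1.9×10⁻⁴ × 2.829×10⁸ / (1025 × 3940) ≈ 0.01331 m

Δh ≈ 13.3 mm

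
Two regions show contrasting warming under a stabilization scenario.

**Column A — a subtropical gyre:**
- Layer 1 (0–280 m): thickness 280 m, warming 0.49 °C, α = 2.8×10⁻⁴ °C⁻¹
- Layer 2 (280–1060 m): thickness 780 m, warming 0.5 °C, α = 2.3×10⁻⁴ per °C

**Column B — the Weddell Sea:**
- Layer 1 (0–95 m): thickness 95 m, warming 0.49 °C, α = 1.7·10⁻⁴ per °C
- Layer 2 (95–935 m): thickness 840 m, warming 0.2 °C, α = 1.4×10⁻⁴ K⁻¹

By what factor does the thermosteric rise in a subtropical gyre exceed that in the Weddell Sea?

≈ 4.1×

A Layer 1: 0.49 × 280 × 2.8×10⁻⁴ = 0.038416 m
A Layer 2: 2.3×10⁻⁴ × 0.5 × 780 = 0.08970 m
A total: 0.128116 m
B 1.7×10⁻⁴ × 0.49 × 95 = 0.0079135 m
B 840 × 0.2 × 1.4×10⁻⁴ = 0.02352 m
B total: 0.0314335 m
Ratio: 0.128116 / 0.0314335 ≈ 4.076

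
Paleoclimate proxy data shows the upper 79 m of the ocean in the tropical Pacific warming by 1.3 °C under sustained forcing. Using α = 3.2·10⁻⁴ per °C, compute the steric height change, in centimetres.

Δh = αΔT·H = 3.2×10⁻⁴ × 1.3 × 79 = 0.032864 m

Δh = 3.3 cm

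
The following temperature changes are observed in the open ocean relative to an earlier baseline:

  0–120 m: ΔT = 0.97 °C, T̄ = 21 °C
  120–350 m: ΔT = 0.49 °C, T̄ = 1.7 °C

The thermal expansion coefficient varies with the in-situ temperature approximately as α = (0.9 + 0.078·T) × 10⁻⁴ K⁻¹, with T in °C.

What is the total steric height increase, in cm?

Layer 1: α = (0.9 + 0.078×21)×10⁻⁴ = 2.538×10⁻⁴ K⁻¹
Layer 2: α = (0.9 + 0.078×1.7)×10⁻⁴ = 1.0326×10⁻⁴ K⁻¹
0–120 m: 120 × 0.97 × 2.538×10⁻⁴ = 0.02954232 m
230 × 1.0326×10⁻⁴ × 0.49 = 0.011637402 m
Δh = 0.02954232 + 0.011637402 = 0.041179722 m ≈ 4.1 cm

4.1 cm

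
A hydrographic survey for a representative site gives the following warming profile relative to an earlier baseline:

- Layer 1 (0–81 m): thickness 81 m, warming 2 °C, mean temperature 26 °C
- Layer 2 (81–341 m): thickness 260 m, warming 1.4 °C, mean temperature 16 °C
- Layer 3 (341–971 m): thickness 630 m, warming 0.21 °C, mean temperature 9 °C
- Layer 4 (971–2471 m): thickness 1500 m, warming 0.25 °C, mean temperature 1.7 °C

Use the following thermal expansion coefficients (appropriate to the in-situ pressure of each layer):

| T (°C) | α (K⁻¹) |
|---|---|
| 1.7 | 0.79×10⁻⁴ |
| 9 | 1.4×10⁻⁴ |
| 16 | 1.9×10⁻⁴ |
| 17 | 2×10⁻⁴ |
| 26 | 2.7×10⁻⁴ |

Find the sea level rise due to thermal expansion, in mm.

Layer 1 at 26 °C → α = 2.7×10⁻⁴ K⁻¹
Layer 2 at 16 °C → α = 1.9×10⁻⁴ K⁻¹
Layer 3 at 9 °C → α = 1.4×10⁻⁴ K⁻¹
Layer 4 at 1.7 °C → α = 0.79×10⁻⁴ K⁻¹
0–81 m: 81 × 2.7×10⁻⁴ × 2 = 0.04374 m
260 × 1.9×10⁻⁴ × 1.4 = 0.06916 m
341–971 m: 630 × 0.21 × 1.4×10⁻⁴ = 0.018522 m
Layer 4: 0.79×10⁻⁴ × 1500 × 0.25 = 0.029625 m
Δh = 0.04374 + 0.06916 + 0.018522 + 0.029625 = 0.161047 m ≈ 160 mm

Δh = 160 mm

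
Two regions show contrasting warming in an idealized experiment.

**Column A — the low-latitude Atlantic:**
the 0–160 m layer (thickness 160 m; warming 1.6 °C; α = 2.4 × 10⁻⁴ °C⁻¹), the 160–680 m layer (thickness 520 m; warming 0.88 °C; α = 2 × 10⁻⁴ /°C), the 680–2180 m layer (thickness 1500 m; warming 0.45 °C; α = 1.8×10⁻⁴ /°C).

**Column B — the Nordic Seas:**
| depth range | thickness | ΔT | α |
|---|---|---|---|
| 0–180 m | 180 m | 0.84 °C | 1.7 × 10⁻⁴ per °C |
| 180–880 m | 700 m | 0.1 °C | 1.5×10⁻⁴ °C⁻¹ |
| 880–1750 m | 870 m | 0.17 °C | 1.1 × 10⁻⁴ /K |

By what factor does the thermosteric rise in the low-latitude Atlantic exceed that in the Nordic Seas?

A 0–160 m: 1.6 × 160 × 2.4×10⁻⁴ = 0.06144 m
A Layer 2: 520 × 2×10⁻⁴ × 0.88 = 0.09152 m
A 680–2180 m: 1.8×10⁻⁴ × 0.45 × 1500 = 0.12150 m
A total: 0.27446 m
B 1.7×10⁻⁴ × 180 × 0.84 = 0.025704 m
B 180–880 m: 700 × 1.5×10⁻⁴ × 0.1 = 0.01050 m
B 1.1×10⁻⁴ × 870 × 0.17 = 0.016269 m
B total: 0.052473 m
Ratio: 0.27446 / 0.052473 ≈ 5.230

≈ 5.23×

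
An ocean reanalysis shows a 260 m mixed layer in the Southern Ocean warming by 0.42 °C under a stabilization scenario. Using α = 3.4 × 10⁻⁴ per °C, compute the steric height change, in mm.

37.1 mm

Δh = αΔT·H = 3.4×10⁻⁴ × 0.42 × 260 = 0.037128 m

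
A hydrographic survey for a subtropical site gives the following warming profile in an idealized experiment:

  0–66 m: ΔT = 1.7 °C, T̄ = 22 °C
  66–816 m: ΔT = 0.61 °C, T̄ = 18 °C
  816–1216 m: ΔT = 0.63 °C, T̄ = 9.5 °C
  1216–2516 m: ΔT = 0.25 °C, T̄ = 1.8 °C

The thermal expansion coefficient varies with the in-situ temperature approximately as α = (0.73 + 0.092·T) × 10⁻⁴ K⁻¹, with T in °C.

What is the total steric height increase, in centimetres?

Δh ≈ 21.0 cm

Layer 1: α = (0.73 + 0.092×22)×10⁻⁴ = 2.754×10⁻⁴ K⁻¹
Layer 2: α = (0.73 + 0.092×18)×10⁻⁴ = 2.386×10⁻⁴ K⁻¹
Layer 3: α = (0.73 + 0.092×9.5)×10⁻⁴ = 1.604×10⁻⁴ K⁻¹
Layer 4: α = (0.73 + 0.092×1.8)×10⁻⁴ = 0.8956×10⁻⁴ K⁻¹
Layer 1: 2.754×10⁻⁴ × 1.7 × 66 = 0.03089988 m
2.386×10⁻⁴ × 0.61 × 750 = 0.1091595 m
Layer 3: 0.63 × 400 × 1.604×10⁻⁴ = 0.0404208 m
1216–2516 m: 0.8956×10⁻⁴ × 0.25 × 1300 = 0.029107 m
Δh = 0.03089988 + 0.1091595 + 0.0404208 + 0.029107 = 0.20958718 m ≈ 21.0 cm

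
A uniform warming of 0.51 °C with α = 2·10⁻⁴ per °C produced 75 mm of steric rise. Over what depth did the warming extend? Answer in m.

H = Δh/(αΔT) = 0.075 / (2×10⁻⁴ × 0.51) ≈ 735.3 m

H ≈ 740 m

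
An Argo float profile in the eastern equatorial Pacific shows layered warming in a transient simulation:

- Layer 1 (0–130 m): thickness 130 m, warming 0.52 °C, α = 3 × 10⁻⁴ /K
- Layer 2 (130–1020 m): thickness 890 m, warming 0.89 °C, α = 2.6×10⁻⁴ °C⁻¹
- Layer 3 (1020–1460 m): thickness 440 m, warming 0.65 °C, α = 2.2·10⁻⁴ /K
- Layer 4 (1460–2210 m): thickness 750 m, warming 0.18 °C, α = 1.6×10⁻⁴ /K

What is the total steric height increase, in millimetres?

Δh = 311 mm

0–130 m: 0.52 × 3×10⁻⁴ × 130 = 0.02028 m
890 × 2.6×10⁻⁴ × 0.89 = 0.205946 m
1020–1460 m: 2.2×10⁻⁴ × 440 × 0.65 = 0.06292 m
0.18 × 1.6×10⁻⁴ × 750 = 0.02160 m
Δh = 0.02028 + 0.205946 + 0.06292 + 0.02160 = 0.310746 m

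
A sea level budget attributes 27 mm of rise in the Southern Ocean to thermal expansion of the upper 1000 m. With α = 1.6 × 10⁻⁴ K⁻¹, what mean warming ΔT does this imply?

ΔT ≈ 0.169 K

ΔT = Δh/(αH) = 0.027 / (1.6×10⁻⁴ × 1000) ≈ 0.1688 K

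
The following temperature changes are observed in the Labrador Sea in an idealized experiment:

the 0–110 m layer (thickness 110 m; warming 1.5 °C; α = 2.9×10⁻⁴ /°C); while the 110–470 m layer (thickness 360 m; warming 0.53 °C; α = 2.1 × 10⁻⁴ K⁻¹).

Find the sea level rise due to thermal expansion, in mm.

87.9 mm

Layer 1: 2.9×10⁻⁴ × 110 × 1.5 = 0.04785 m
0.53 × 360 × 2.1×10⁻⁴ = 0.040068 m
Δh = 0.04785 + 0.040068 = 0.087918 m ≈ 87.9 mm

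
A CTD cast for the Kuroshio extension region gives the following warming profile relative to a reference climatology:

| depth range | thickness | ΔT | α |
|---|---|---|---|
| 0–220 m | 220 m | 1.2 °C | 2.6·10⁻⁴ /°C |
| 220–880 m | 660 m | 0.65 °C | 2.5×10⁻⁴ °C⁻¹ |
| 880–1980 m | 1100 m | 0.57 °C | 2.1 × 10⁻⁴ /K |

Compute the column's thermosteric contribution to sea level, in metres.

Layer 1: 1.2 × 220 × 2.6×10⁻⁴ = 0.06864 m
220–880 m: 660 × 0.65 × 2.5×10⁻⁴ = 0.10725 m
0.57 × 1100 × 2.1×10⁻⁴ = 0.13167 m
Δh = 0.06864 + 0.10725 + 0.13167 = 0.30756 m

Δh = 0.308 m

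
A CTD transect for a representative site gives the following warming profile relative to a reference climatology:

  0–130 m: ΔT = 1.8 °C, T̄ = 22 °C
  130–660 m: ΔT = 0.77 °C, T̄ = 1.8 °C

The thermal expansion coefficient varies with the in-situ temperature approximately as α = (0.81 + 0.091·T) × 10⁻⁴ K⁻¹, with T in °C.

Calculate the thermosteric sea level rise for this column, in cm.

10.6 cm

Layer 1: α = (0.81 + 0.091×22)×10⁻⁴ = 2.812×10⁻⁴ K⁻¹
Layer 2: α = (0.81 + 0.091×1.8)×10⁻⁴ = 0.9738×10⁻⁴ K⁻¹
130 × 2.812×10⁻⁴ × 1.8 = 0.0658008 m
Layer 2: 0.77 × 530 × 0.9738×10⁻⁴ = 0.039740778 m
Δh = 0.0658008 + 0.039740778 = 0.105541578 m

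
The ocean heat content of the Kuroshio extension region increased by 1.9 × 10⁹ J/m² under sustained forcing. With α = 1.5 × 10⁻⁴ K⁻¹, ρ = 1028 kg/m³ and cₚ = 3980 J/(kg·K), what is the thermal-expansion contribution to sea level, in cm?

Δh = αQ/(ρcₚ) = 1.5×10⁻⁴ × 1.9×10⁹ / (1028 × 3980) ≈ 0.069658 m

Δh ≈ 6.97 cm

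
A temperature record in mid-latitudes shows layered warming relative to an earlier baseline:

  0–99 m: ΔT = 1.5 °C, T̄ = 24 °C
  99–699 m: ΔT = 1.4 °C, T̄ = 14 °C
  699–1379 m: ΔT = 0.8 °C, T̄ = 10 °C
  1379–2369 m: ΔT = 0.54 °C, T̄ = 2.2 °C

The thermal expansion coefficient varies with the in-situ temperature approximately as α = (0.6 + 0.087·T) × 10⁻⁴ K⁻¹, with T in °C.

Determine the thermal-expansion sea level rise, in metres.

0.31 m of thermosteric rise

Layer 1: α = (0.6 + 0.087×24)×10⁻⁴ = 2.688×10⁻⁴ K⁻¹
Layer 2: α = (0.6 + 0.087×14)×10⁻⁴ = 1.818×10⁻⁴ K⁻¹
Layer 3: α = (0.6 + 0.087×10)×10⁻⁴ = 1.47×10⁻⁴ K⁻¹
Layer 4: α = (0.6 + 0.087×2.2)×10⁻⁴ = 0.7914×10⁻⁴ K⁻¹
2.688×10⁻⁴ × 99 × 1.5 = 0.0399168 m
99–699 m: 600 × 1.4 × 1.818×10⁻⁴ = 0.152712 m
Layer 3: 0.8 × 680 × 1.47×10⁻⁴ = 0.079968 m
0.7914×10⁻⁴ × 0.54 × 990 = 0.042308244 m
Δh = 0.0399168 + 0.152712 + 0.079968 + 0.042308244 = 0.314905044 m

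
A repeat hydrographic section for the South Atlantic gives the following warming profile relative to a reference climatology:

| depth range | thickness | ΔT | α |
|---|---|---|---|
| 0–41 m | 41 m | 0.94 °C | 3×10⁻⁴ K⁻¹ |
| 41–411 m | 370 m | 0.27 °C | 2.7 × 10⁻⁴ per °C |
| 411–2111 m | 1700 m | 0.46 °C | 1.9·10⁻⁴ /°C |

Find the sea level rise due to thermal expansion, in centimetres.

19 cm of thermosteric rise

Layer 1: 41 × 0.94 × 3×10⁻⁴ = 0.011562 m
Layer 2: 370 × 0.27 × 2.7×10⁻⁴ = 0.026973 m
Layer 3: 1700 × 1.9×10⁻⁴ × 0.46 = 0.14858 m
Δh = 0.011562 + 0.026973 + 0.14858 = 0.187115 m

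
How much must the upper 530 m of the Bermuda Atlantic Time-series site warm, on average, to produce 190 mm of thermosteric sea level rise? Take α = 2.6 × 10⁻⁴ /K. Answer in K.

ΔT = Δh/(αH) = 0.19 / (2.6×10⁻⁴ × 530) ≈ 1.379 K

ΔT ≈ 1.38 K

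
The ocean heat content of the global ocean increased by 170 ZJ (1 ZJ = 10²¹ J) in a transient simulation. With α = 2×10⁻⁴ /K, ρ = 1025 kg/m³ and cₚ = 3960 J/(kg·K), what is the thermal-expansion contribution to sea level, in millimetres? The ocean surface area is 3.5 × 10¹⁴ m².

23.9 mm of thermosteric rise

Per unit area: Q = 170×10²¹ / (3.5×10¹⁴) ≈ 4.857×10⁸ J/m²
Δh = αQ/(ρcₚ) = 2×10⁻⁴ × 4.857×10⁸ / (1025 × 3960) ≈ 0.023932 m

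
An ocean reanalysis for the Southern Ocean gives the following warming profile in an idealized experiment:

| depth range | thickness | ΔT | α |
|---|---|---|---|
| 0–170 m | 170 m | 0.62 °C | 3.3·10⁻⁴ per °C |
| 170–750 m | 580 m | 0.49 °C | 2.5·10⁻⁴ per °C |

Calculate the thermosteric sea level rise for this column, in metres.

Δh = 0.106 m

170 × 3.3×10⁻⁴ × 0.62 = 0.034782 m
170–750 m: 0.49 × 580 × 2.5×10⁻⁴ = 0.07105 m
Δh = 0.034782 + 0.07105 = 0.105832 m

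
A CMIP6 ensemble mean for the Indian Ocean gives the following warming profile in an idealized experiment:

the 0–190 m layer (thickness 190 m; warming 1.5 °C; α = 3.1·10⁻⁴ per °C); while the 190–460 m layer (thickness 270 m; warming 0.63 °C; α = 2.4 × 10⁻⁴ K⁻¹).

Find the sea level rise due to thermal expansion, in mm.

Δh ≈ 129 mm

Layer 1: 1.5 × 190 × 3.1×10⁻⁴ = 0.08835 m
Layer 2: 270 × 2.4×10⁻⁴ × 0.63 = 0.040824 m
Δh = 0.08835 + 0.040824 = 0.129174 m ≈ 129 mm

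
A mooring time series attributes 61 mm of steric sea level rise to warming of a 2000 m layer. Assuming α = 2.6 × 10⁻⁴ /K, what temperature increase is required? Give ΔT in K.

ΔT ≈ 0.12 K

ΔT = Δh/(αH) = 0.061 / (2.6×10⁻⁴ × 2000) ≈ 0.1173 K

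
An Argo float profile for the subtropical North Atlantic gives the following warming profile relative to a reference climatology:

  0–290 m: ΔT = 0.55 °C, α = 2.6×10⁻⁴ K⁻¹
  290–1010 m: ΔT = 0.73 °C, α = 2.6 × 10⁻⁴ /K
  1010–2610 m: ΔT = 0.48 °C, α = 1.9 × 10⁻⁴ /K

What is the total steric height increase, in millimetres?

Δh = 324 mm

290 × 0.55 × 2.6×10⁻⁴ = 0.04147 m
0.73 × 720 × 2.6×10⁻⁴ = 0.136656 m
Layer 3: 1.9×10⁻⁴ × 1600 × 0.48 = 0.14592 m
Δh = 0.04147 + 0.136656 + 0.14592 = 0.324046 m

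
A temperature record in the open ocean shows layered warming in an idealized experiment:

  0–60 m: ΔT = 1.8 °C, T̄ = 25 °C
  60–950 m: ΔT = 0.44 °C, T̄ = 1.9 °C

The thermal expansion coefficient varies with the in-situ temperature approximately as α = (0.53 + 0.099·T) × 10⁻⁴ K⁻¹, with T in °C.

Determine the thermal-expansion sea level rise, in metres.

about 0.061 m

Layer 1: α = (0.53 + 0.099×25)×10⁻⁴ = 3.005×10⁻⁴ K⁻¹
Layer 2: α = (0.53 + 0.099×1.9)×10⁻⁴ = 0.7181×10⁻⁴ K⁻¹
1.8 × 60 × 3.005×10⁻⁴ = 0.032454 m
0.7181×10⁻⁴ × 890 × 0.44 = 0.028120796 m
Δh = 0.032454 + 0.028120796 = 0.060574796 m ≈ 0.061 m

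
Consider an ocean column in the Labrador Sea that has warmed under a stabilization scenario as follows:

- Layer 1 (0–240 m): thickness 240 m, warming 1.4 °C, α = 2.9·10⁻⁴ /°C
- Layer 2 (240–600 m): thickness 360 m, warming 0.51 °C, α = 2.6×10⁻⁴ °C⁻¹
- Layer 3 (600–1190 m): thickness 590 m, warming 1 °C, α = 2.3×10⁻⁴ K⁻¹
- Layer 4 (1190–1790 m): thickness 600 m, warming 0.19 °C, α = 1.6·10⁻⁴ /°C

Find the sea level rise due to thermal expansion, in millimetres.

299 mm of thermosteric rise

2.9×10⁻⁴ × 240 × 1.4 = 0.09744 m
240–600 m: 360 × 0.51 × 2.6×10⁻⁴ = 0.047736 m
Layer 3: 590 × 1 × 2.3×10⁻⁴ = 0.13570 m
600 × 0.19 × 1.6×10⁻⁴ = 0.01824 m
Δh = 0.09744 + 0.047736 + 0.13570 + 0.01824 = 0.299116 m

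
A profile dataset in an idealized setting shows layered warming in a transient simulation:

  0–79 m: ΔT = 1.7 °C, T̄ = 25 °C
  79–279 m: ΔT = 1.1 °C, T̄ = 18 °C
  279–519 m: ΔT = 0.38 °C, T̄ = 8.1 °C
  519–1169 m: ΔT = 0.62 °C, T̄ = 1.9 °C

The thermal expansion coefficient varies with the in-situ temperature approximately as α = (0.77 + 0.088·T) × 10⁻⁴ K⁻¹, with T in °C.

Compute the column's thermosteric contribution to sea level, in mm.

Layer 1: α = (0.77 + 0.088×25)×10⁻⁴ = 2.97×10⁻⁴ K⁻¹
Layer 2: α = (0.77 + 0.088×18)×10⁻⁴ = 2.354×10⁻⁴ K⁻¹
Layer 3: α = (0.77 + 0.088×8.1)×10⁻⁴ = 1.4828×10⁻⁴ K⁻¹
Layer 4: α = (0.77 + 0.088×1.9)×10⁻⁴ = 0.9372×10⁻⁴ K⁻¹
0–79 m: 79 × 2.97×10⁻⁴ × 1.7 = 0.0398871 m
Layer 2: 2.354×10⁻⁴ × 200 × 1.1 = 0.051788 m
0.38 × 1.4828×10⁻⁴ × 240 = 0.013523136 m
519–1169 m: 0.62 × 0.9372×10⁻⁴ × 650 = 0.03776916 m
Δh = 0.0398871 + 0.051788 + 0.013523136 + 0.03776916 = 0.142967396 m ≈ 140 mm

140 mm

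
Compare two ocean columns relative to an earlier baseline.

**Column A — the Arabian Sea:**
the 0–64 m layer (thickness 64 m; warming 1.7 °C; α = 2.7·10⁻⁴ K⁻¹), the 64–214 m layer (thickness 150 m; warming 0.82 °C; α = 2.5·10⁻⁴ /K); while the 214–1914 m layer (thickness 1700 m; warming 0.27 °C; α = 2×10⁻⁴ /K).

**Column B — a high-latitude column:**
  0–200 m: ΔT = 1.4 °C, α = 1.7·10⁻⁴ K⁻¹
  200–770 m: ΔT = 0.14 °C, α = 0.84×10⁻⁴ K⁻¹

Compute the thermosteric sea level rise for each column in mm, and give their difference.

Δh_A ≈ 150 mm, Δh_B ≈ 54 mm; difference ≈ 98 mm

A Layer 1: 1.7 × 64 × 2.7×10⁻⁴ = 0.029376 m
A Layer 2: 2.5×10⁻⁴ × 0.82 × 150 = 0.03075 m
A Layer 3: 2×10⁻⁴ × 0.27 × 1700 = 0.09180 m
A total: 0.151926 m
B 200 × 1.4 × 1.7×10⁻⁴ = 0.04760 m
B 200–770 m: 570 × 0.14 × 0.84×10⁻⁴ = 0.0067032 m
B total: 0.0543032 m
Difference: 0.151926 − 0.0543032 = 0.0976228 m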